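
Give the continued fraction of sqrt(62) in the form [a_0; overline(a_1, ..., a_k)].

[7; overline(1, 6, 1, 14)]

Write x_i = (sqrt(62) + m_i)/d_i with (m_0, d_0) = (0, 1). a_0 = floor(sqrt(62)) = 7, since 7^2 = 49 <= 62 < 64 = 8^2.
Iterate m_{i+1} = d_i*a_i - m_i, d_{i+1} = (62 - m_{i+1}^2)/d_i, a_{i+1} = floor((a_0 + m_{i+1})/d_{i+1}):
  m_1 = 1*7 - 0 = 7, d_1 = (62 - 7^2)/1 = 13/1 = 13, a_1 = floor((7 + 7)/13) = 1.
  m_2 = 13*1 - 7 = 6, d_2 = (62 - 6^2)/13 = 26/13 = 2, a_2 = floor((7 + 6)/2) = 6.
  m_3 = 2*6 - 6 = 6, d_3 = (62 - 6^2)/2 = 26/2 = 13, a_3 = floor((7 + 6)/13) = 1.
  m_4 = 13*1 - 6 = 7, d_4 = (62 - 7^2)/13 = 13/13 = 1, a_4 = floor((7 + 7)/1) = 14.
  m_5 = 1*14 - 7 = 7, d_5 = (62 - 7^2)/1 = 13/1 = 13: (m_5, d_5) = (m_1, d_1) = (7, 13), so from here the quotients repeat a_1, ..., a_4; the period length is 4.
Hence the expansion of sqrt(62) is a_0 = 7 followed by the repeating block 1, 6, 1, 14 (period 4).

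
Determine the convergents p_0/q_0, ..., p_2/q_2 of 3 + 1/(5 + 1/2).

Using the convergent recurrence p_i = a_i*p_{i-1} + p_{i-2}, q_i = a_i*q_{i-1} + q_{i-2} with p_{-2}=0, p_{-1}=1, q_{-2}=1, q_{-1}=0:
  i=0: a_0=3, p_0 = 3*1 + 0 = 3, q_0 = 3*0 + 1 = 1.
  i=1: a_1=5, p_1 = 5*3 + 1 = 16, q_1 = 5*1 + 0 = 5.
  i=2: a_2=2, p_2 = 2*16 + 3 = 35, q_2 = 2*5 + 1 = 11.

3/1, 16/5, 35/11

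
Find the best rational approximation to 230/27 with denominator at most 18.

145/17

Expand x = 230/27 as a continued fraction with the Euclidean algorithm:
  230 = 8*27 + 14, so a_0 = 8.
  27 = 1*14 + 13, so a_1 = 1.
  14 = 1*13 + 1, so a_2 = 1.
  13 = 13*1 + 0, so a_3 = 13.
so x = [8; 1, 1, 13].
Convergents (p_i = a_i*p_{i-1} + p_{i-2}, q_i = a_i*q_{i-1} + q_{i-2} with p_{-2}=0, p_{-1}=1, q_{-2}=1, q_{-1}=0), until the denominator exceeds 18:
  i=0: a_0=8, p_0 = 8*1 + 0 = 8, q_0 = 8*0 + 1 = 1.
  i=1: a_1=1, p_1 = 1*8 + 1 = 9, q_1 = 1*1 + 0 = 1.
  i=2: a_2=1, p_2 = 1*9 + 8 = 17, q_2 = 1*1 + 1 = 2.
  i=3: a_3=13, p_3 = 13*17 + 9 = 230, q_3 = 13*2 + 1 = 27.
q_3 = 27 > 18, so the last convergent with denominator <= 18 is p_2/q_2 = 17/2.
The closest fraction with denominator <= 18 is either p_2/q_2 or the intermediate fraction (k*p_2 + p_1)/(k*q_2 + q_1) with the largest k >= 1 whose denominator stays <= 18; these approach x as k grows, and every other convergent or intermediate fraction in range is farther away.
Largest k: floor((18 - q_1)/q_2) = floor((18 - 1)/2) = 8.
That gives (8*17 + 9)/(8*2 + 1) = 145/17.
Compare the errors: |x - 17/2| = |230*2 - 17*27|/(27*2) = 1/54, and |x - 145/17| = |230*17 - 145*27|/(27*17) = 5/459.
Cross-multiplying, 5*54 = 270 < 459 = 1*459, so 5/459 is smaller: the intermediate fraction 145/17 is closer to x than 17/2.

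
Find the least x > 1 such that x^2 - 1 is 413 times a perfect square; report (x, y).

First expand sqrt(413) as a continued fraction. With x_i = (sqrt(413) + m_i)/d_i and (m_0, d_0) = (0, 1): a_0 = floor(sqrt(413)) = 20, since 20^2 = 400 <= 413 < 441 = 21^2.
Iterate m_{i+1} = d_i*a_i - m_i, d_{i+1} = (413 - m_{i+1}^2)/d_i, a_{i+1} = floor((a_0 + m_{i+1})/d_{i+1}):
  m_1 = 1*20 - 0 = 20, d_1 = (413 - 20^2)/1 = 13/1 = 13, a_1 = floor((20 + 20)/13) = 3.
  m_2 = 13*3 - 20 = 19, d_2 = (413 - 19^2)/13 = 52/13 = 4, a_2 = floor((20 + 19)/4) = 9.
  m_3 = 4*9 - 19 = 17, d_3 = (413 - 17^2)/4 = 124/4 = 31, a_3 = floor((20 + 17)/31) = 1.
  m_4 = 31*1 - 17 = 14, d_4 = (413 - 14^2)/31 = 217/31 = 7, a_4 = floor((20 + 14)/7) = 4.
  m_5 = 7*4 - 14 = 14, d_5 = (413 - 14^2)/7 = 217/7 = 31, a_5 = floor((20 + 14)/31) = 1.
  m_6 = 31*1 - 14 = 17, d_6 = (413 - 17^2)/31 = 124/31 = 4, a_6 = floor((20 + 17)/4) = 9.
  m_7 = 4*9 - 17 = 19, d_7 = (413 - 19^2)/4 = 52/4 = 13, a_7 = floor((20 + 19)/13) = 3.
  m_8 = 13*3 - 19 = 20, d_8 = (413 - 20^2)/13 = 13/13 = 1, a_8 = floor((20 + 20)/1) = 40.
  m_9 = 1*40 - 20 = 20, d_9 = (413 - 20^2)/1 = 13/1 = 13: (m_9, d_9) = (m_1, d_1) = (20, 13), so from here the quotients repeat a_1, ..., a_8; the period length is 8.
So sqrt(413) = [20; (3, 9, 1, 4, 1, 9, 3, 40)] with period length k = 8.
k is even, so the fundamental solution of x^2 - 413y^2 = 1 is (p_{k-1}, q_{k-1}) = (p_7, q_7); compute convergents through index 7.
Convergents (p_i = a_i*p_{i-1} + p_{i-2}, q_i = a_i*q_{i-1} + q_{i-2} with p_{-2}=0, p_{-1}=1, q_{-2}=1, q_{-1}=0):
  i=0: a_0=20, p_0 = 20*1 + 0 = 20, q_0 = 20*0 + 1 = 1.
  i=1: a_1=3, p_1 = 3*20 + 1 = 61, q_1 = 3*1 + 0 = 3.
  i=2: a_2=9, p_2 = 9*61 + 20 = 569, q_2 = 9*3 + 1 = 28.
  i=3: a_3=1, p_3 = 1*569 + 61 = 630, q_3 = 1*28 + 3 = 31.
  i=4: a_4=4, p_4 = 4*630 + 569 = 3089, q_4 = 4*31 + 28 = 152.
  i=5: a_5=1, p_5 = 1*3089 + 630 = 3719, q_5 = 1*152 + 31 = 183.
  i=6: a_6=9, p_6 = 9*3719 + 3089 = 36560, q_6 = 9*183 + 152 = 1799.
  i=7: a_7=3, p_7 = 3*36560 + 3719 = 113399, q_7 = 3*1799 + 183 = 5580.
Check: 113399^2 - 413*5580^2 = 12859333201 - 12859333200 = 1, so (x, y) = (113399, 5580) solves the equation, and by the theorem it is the least positive solution.

(x, y) = (113399, 5580)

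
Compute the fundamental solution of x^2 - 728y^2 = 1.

(x, y) = (27, 1)

First expand sqrt(728) as a continued fraction. With x_i = (sqrt(728) + m_i)/d_i and (m_0, d_0) = (0, 1): a_0 = floor(sqrt(728)) = 26, since 26^2 = 676 <= 728 < 729 = 27^2.
Iterate m_{i+1} = d_i*a_i - m_i, d_{i+1} = (728 - m_{i+1}^2)/d_i, a_{i+1} = floor((a_0 + m_{i+1})/d_{i+1}):
  m_1 = 1*26 - 0 = 26, d_1 = (728 - 26^2)/1 = 52/1 = 52, a_1 = floor((26 + 26)/52) = 1.
  m_2 = 52*1 - 26 = 26, d_2 = (728 - 26^2)/52 = 52/52 = 1, a_2 = floor((26 + 26)/1) = 52.
  m_3 = 1*52 - 26 = 26, d_3 = (728 - 26^2)/1 = 52/1 = 52: (m_3, d_3) = (m_1, d_1) = (26, 52), so from here the quotients repeat a_1, a_2; the period length is 2.
So sqrt(728) = [26; (1, 52)] with period length k = 2.
k is even, so the fundamental solution of x^2 - 728y^2 = 1 is (p_{k-1}, q_{k-1}) = (p_1, q_1); compute convergents through index 1.
Convergents (p_i = a_i*p_{i-1} + p_{i-2}, q_i = a_i*q_{i-1} + q_{i-2} with p_{-2}=0, p_{-1}=1, q_{-2}=1, q_{-1}=0):
  i=0: a_0=26, p_0 = 26*1 + 0 = 26, q_0 = 26*0 + 1 = 1.
  i=1: a_1=1, p_1 = 1*26 + 1 = 27, q_1 = 1*1 + 0 = 1.
Check: 27^2 - 728*1^2 = 729 - 728 = 1, so (x, y) = (27, 1) solves the equation, and by the theorem it is the least positive solution.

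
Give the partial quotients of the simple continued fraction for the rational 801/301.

Run the Euclidean algorithm on 801 and 301; the successive quotients are the partial quotients a_0, a_1, ... (each step inverts the fractional part left over by the previous one):
  801 = 2*301 + 199, so a_0 = 2.
  301 = 1*199 + 102, so a_1 = 1.
  199 = 1*102 + 97, so a_2 = 1.
  102 = 1*97 + 5, so a_3 = 1.
  97 = 19*5 + 2, so a_4 = 19.
  5 = 2*2 + 1, so a_5 = 2.
  2 = 2*1 + 0, so a_6 = 2.
The remainder reaches 0 after 7 divisions, so the expansion has 7 partial quotients, read off in order.

[2; 1, 1, 1, 19, 2, 2]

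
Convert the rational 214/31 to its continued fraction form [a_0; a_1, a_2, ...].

[6; 1, 9, 3]

Run the Euclidean algorithm on 214 and 31; the successive quotients are the partial quotients a_0, a_1, ... (each step inverts the fractional part left over by the previous one):
  214 = 6*31 + 28, so a_0 = 6.
  31 = 1*28 + 3, so a_1 = 1.
  28 = 9*3 + 1, so a_2 = 9.
  3 = 3*1 + 0, so a_3 = 3.
The remainder reaches 0 after 4 divisions, so the expansion has 4 partial quotients, read off in order.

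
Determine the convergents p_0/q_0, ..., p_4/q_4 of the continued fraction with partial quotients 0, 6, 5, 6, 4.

0/1, 1/6, 5/31, 31/192, 129/799

Using the convergent recurrence p_i = a_i*p_{i-1} + p_{i-2}, q_i = a_i*q_{i-1} + q_{i-2} with p_{-2}=0, p_{-1}=1, q_{-2}=1, q_{-1}=0:
  i=0: a_0=0, p_0 = 0*1 + 0 = 0, q_0 = 0*0 + 1 = 1.
  i=1: a_1=6, p_1 = 6*0 + 1 = 1, q_1 = 6*1 + 0 = 6.
  i=2: a_2=5, p_2 = 5*1 + 0 = 5, q_2 = 5*6 + 1 = 31.
  i=3: a_3=6, p_3 = 6*5 + 1 = 31, q_3 = 6*31 + 6 = 192.
  i=4: a_4=4, p_4 = 4*31 + 5 = 129, q_4 = 4*192 + 31 = 799.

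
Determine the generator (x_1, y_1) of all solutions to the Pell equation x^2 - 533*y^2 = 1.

(x, y) = (74859849, 3242540)

First expand sqrt(533) as a continued fraction. With x_i = (sqrt(533) + m_i)/d_i and (m_0, d_0) = (0, 1): a_0 = floor(sqrt(533)) = 23, since 23^2 = 529 <= 533 < 576 = 24^2.
Iterate m_{i+1} = d_i*a_i - m_i, d_{i+1} = (533 - m_{i+1}^2)/d_i, a_{i+1} = floor((a_0 + m_{i+1})/d_{i+1}):
  m_1 = 1*23 - 0 = 23, d_1 = (533 - 23^2)/1 = 4/1 = 4, a_1 = floor((23 + 23)/4) = 11.
  m_2 = 4*11 - 23 = 21, d_2 = (533 - 21^2)/4 = 92/4 = 23, a_2 = floor((23 + 21)/23) = 1.
  m_3 = 23*1 - 21 = 2, d_3 = (533 - 2^2)/23 = 529/23 = 23, a_3 = floor((23 + 2)/23) = 1.
  m_4 = 23*1 - 2 = 21, d_4 = (533 - 21^2)/23 = 92/23 = 4, a_4 = floor((23 + 21)/4) = 11.
  m_5 = 4*11 - 21 = 23, d_5 = (533 - 23^2)/4 = 4/4 = 1, a_5 = floor((23 + 23)/1) = 46.
  m_6 = 1*46 - 23 = 23, d_6 = (533 - 23^2)/1 = 4/1 = 4: (m_6, d_6) = (m_1, d_1) = (23, 4), so from here the quotients repeat a_1, ..., a_5; the period length is 5.
So sqrt(533) = [23; (11, 1, 1, 11, 46)] with period length k = 5.
k is odd, so (p_{k-1}, q_{k-1}) only solves x^2 - 533y^2 = -1 and the fundamental solution of x^2 - 533y^2 = 1 is (p_{2k-1}, q_{2k-1}) = (p_9, q_9); compute convergents through index 9, running through the period twice.
Convergents (p_i = a_i*p_{i-1} + p_{i-2}, q_i = a_i*q_{i-1} + q_{i-2} with p_{-2}=0, p_{-1}=1, q_{-2}=1, q_{-1}=0):
  i=0: a_0=23, p_0 = 23*1 + 0 = 23, q_0 = 23*0 + 1 = 1.
  i=1: a_1=11, p_1 = 11*23 + 1 = 254, q_1 = 11*1 + 0 = 11.
  i=2: a_2=1, p_2 = 1*254 + 23 = 277, q_2 = 1*11 + 1 = 12.
  i=3: a_3=1, p_3 = 1*277 + 254 = 531, q_3 = 1*12 + 11 = 23.
  i=4: a_4=11, p_4 = 11*531 + 277 = 6118, q_4 = 11*23 + 12 = 265.
  i=5: a_5=46, p_5 = 46*6118 + 531 = 281959, q_5 = 46*265 + 23 = 12213.
  i=6: a_6=11, p_6 = 11*281959 + 6118 = 3107667, q_6 = 11*12213 + 265 = 134608.
  i=7: a_7=1, p_7 = 1*3107667 + 281959 = 3389626, q_7 = 1*134608 + 12213 = 146821.
  i=8: a_8=1, p_8 = 1*3389626 + 3107667 = 6497293, q_8 = 1*146821 + 134608 = 281429.
  i=9: a_9=11, p_9 = 11*6497293 + 3389626 = 74859849, q_9 = 11*281429 + 146821 = 3242540.
Indeed p_4^2 - 533*q_4^2 = 37429924 - 37429925 = -1, not +1.
Check: 74859849^2 - 533*3242540^2 = 5603996992302801 - 5603996992302800 = 1, so (x, y) = (74859849, 3242540) solves the equation, and by the theorem it is the least positive solution.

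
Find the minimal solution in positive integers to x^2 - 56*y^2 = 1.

(x, y) = (15, 2)

First expand sqrt(56) as a continued fraction. With x_i = (sqrt(56) + m_i)/d_i and (m_0, d_0) = (0, 1): a_0 = floor(sqrt(56)) = 7, since 7^2 = 49 <= 56 < 64 = 8^2.
Iterate m_{i+1} = d_i*a_i - m_i, d_{i+1} = (56 - m_{i+1}^2)/d_i, a_{i+1} = floor((a_0 + m_{i+1})/d_{i+1}):
  m_1 = 1*7 - 0 = 7, d_1 = (56 - 7^2)/1 = 7/1 = 7, a_1 = floor((7 + 7)/7) = 2.
  m_2 = 7*2 - 7 = 7, d_2 = (56 - 7^2)/7 = 7/7 = 1, a_2 = floor((7 + 7)/1) = 14.
  m_3 = 1*14 - 7 = 7, d_3 = (56 - 7^2)/1 = 7/1 = 7: (m_3, d_3) = (m_1, d_1) = (7, 7), so from here the quotients repeat a_1, a_2; the period length is 2.
So sqrt(56) = [7; (2, 14)] with period length k = 2.
k is even, so the fundamental solution of x^2 - 56y^2 = 1 is (p_{k-1}, q_{k-1}) = (p_1, q_1); compute convergents through index 1.
Convergents (p_i = a_i*p_{i-1} + p_{i-2}, q_i = a_i*q_{i-1} + q_{i-2} with p_{-2}=0, p_{-1}=1, q_{-2}=1, q_{-1}=0):
  i=0: a_0=7, p_0 = 7*1 + 0 = 7, q_0 = 7*0 + 1 = 1.
  i=1: a_1=2, p_1 = 2*7 + 1 = 15, q_1 = 2*1 + 0 = 2.
Check: 15^2 - 56*2^2 = 225 - 224 = 1, so (x, y) = (15, 2) solves the equation, and by the theorem it is the least positive solution.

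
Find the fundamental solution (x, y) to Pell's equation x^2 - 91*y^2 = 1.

(x, y) = (1574, 165)

First expand sqrt(91) as a continued fraction. With x_i = (sqrt(91) + m_i)/d_i and (m_0, d_0) = (0, 1): a_0 = floor(sqrt(91)) = 9, since 9^2 = 81 <= 91 < 100 = 10^2.
Iterate m_{i+1} = d_i*a_i - m_i, d_{i+1} = (91 - m_{i+1}^2)/d_i, a_{i+1} = floor((a_0 + m_{i+1})/d_{i+1}):
  m_1 = 1*9 - 0 = 9, d_1 = (91 - 9^2)/1 = 10/1 = 10, a_1 = floor((9 + 9)/10) = 1.
  m_2 = 10*1 - 9 = 1, d_2 = (91 - 1^2)/10 = 90/10 = 9, a_2 = floor((9 + 1)/9) = 1.
  m_3 = 9*1 - 1 = 8, d_3 = (91 - 8^2)/9 = 27/9 = 3, a_3 = floor((9 + 8)/3) = 5.
  m_4 = 3*5 - 8 = 7, d_4 = (91 - 7^2)/3 = 42/3 = 14, a_4 = floor((9 + 7)/14) = 1.
  m_5 = 14*1 - 7 = 7, d_5 = (91 - 7^2)/14 = 42/14 = 3, a_5 = floor((9 + 7)/3) = 5.
  m_6 = 3*5 - 7 = 8, d_6 = (91 - 8^2)/3 = 27/3 = 9, a_6 = floor((9 + 8)/9) = 1.
  m_7 = 9*1 - 8 = 1, d_7 = (91 - 1^2)/9 = 90/9 = 10, a_7 = floor((9 + 1)/10) = 1.
  m_8 = 10*1 - 1 = 9, d_8 = (91 - 9^2)/10 = 10/10 = 1, a_8 = floor((9 + 9)/1) = 18.
  m_9 = 1*18 - 9 = 9, d_9 = (91 - 9^2)/1 = 10/1 = 10: (m_9, d_9) = (m_1, d_1) = (9, 10), so from here the quotients repeat a_1, ..., a_8; the period length is 8.
So sqrt(91) = [9; (1, 1, 5, 1, 5, 1, 1, 18)] with period length k = 8.
k is even, so the fundamental solution of x^2 - 91y^2 = 1 is (p_{k-1}, q_{k-1}) = (p_7, q_7); compute convergents through index 7.
Convergents (p_i = a_i*p_{i-1} + p_{i-2}, q_i = a_i*q_{i-1} + q_{i-2} with p_{-2}=0, p_{-1}=1, q_{-2}=1, q_{-1}=0):
  i=0: a_0=9, p_0 = 9*1 + 0 = 9, q_0 = 9*0 + 1 = 1.
  i=1: a_1=1, p_1 = 1*9 + 1 = 10, q_1 = 1*1 + 0 = 1.
  i=2: a_2=1, p_2 = 1*10 + 9 = 19, q_2 = 1*1 + 1 = 2.
  i=3: a_3=5, p_3 = 5*19 + 10 = 105, q_3 = 5*2 + 1 = 11.
  i=4: a_4=1, p_4 = 1*105 + 19 = 124, q_4 = 1*11 + 2 = 13.
  i=5: a_5=5, p_5 = 5*124 + 105 = 725, q_5 = 5*13 + 11 = 76.
  i=6: a_6=1, p_6 = 1*725 + 124 = 849, q_6 = 1*76 + 13 = 89.
  i=7: a_7=1, p_7 = 1*849 + 725 = 1574, q_7 = 1*89 + 76 = 165.
Check: 1574^2 - 91*165^2 = 2477476 - 2477475 = 1, so (x, y) = (1574, 165) solves the equation, and by the theorem it is the least positive solution.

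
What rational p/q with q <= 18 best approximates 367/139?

Expand x = 367/139 as a continued fraction with the Euclidean algorithm:
  367 = 2*139 + 89, so a_0 = 2.
  139 = 1*89 + 50, so a_1 = 1.
  89 = 1*50 + 39, so a_2 = 1.
  50 = 1*39 + 11, so a_3 = 1.
  39 = 3*11 + 6, so a_4 = 3.
  11 = 1*6 + 5, so a_5 = 1.
  6 = 1*5 + 1, so a_6 = 1.
  5 = 5*1 + 0, so a_7 = 5.
so x = [2; 1, 1, 1, 3, 1, 1, 5].
Convergents (p_i = a_i*p_{i-1} + p_{i-2}, q_i = a_i*q_{i-1} + q_{i-2} with p_{-2}=0, p_{-1}=1, q_{-2}=1, q_{-1}=0), until the denominator exceeds 18:
  i=0: a_0=2, p_0 = 2*1 + 0 = 2, q_0 = 2*0 + 1 = 1.
  i=1: a_1=1, p_1 = 1*2 + 1 = 3, q_1 = 1*1 + 0 = 1.
  i=2: a_2=1, p_2 = 1*3 + 2 = 5, q_2 = 1*1 + 1 = 2.
  i=3: a_3=1, p_3 = 1*5 + 3 = 8, q_3 = 1*2 + 1 = 3.
  i=4: a_4=3, p_4 = 3*8 + 5 = 29, q_4 = 3*3 + 2 = 11.
  i=5: a_5=1, p_5 = 1*29 + 8 = 37, q_5 = 1*11 + 3 = 14.
  i=6: a_6=1, p_6 = 1*37 + 29 = 66, q_6 = 1*14 + 11 = 25.
q_6 = 25 > 18, so the last convergent with denominator <= 18 is p_5/q_5 = 37/14.
The closest fraction with denominator <= 18 is either p_5/q_5 or the intermediate fraction (k*p_5 + p_4)/(k*q_5 + q_4) with the largest k >= 1 whose denominator stays <= 18; these approach x as k grows, and every other convergent or intermediate fraction in range is farther away.
Largest k: floor((18 - q_4)/q_5) = floor((18 - 11)/14) = 0.
Since k = 0, no intermediate fraction beyond p_5/q_5 has denominator <= 18, so the convergent 37/14 is the closest (its error is |367*14 - 37*139|/(139*14) = 5/1946).

37/14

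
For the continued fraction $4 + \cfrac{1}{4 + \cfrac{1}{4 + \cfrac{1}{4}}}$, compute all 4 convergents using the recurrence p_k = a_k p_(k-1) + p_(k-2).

Using the convergent recurrence p_i = a_i*p_{i-1} + p_{i-2}, q_i = a_i*q_{i-1} + q_{i-2} with p_{-2}=0, p_{-1}=1, q_{-2}=1, q_{-1}=0:
  i=0: a_0=4, p_0 = 4*1 + 0 = 4, q_0 = 4*0 + 1 = 1.
  i=1: a_1=4, p_1 = 4*4 + 1 = 17, q_1 = 4*1 + 0 = 4.
  i=2: a_2=4, p_2 = 4*17 + 4 = 72, q_2 = 4*4 + 1 = 17.
  i=3: a_3=4, p_3 = 4*72 + 17 = 305, q_3 = 4*17 + 4 = 72.

4/1, 17/4, 72/17, 305/72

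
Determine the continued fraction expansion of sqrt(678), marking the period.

Write x_i = (sqrt(678) + m_i)/d_i with (m_0, d_0) = (0, 1). a_0 = floor(sqrt(678)) = 26, since 26^2 = 676 <= 678 < 729 = 27^2.
Iterate m_{i+1} = d_i*a_i - m_i, d_{i+1} = (678 - m_{i+1}^2)/d_i, a_{i+1} = floor((a_0 + m_{i+1})/d_{i+1}):
  m_1 = 1*26 - 0 = 26, d_1 = (678 - 26^2)/1 = 2/1 = 2, a_1 = floor((26 + 26)/2) = 26.
  m_2 = 2*26 - 26 = 26, d_2 = (678 - 26^2)/2 = 2/2 = 1, a_2 = floor((26 + 26)/1) = 52.
  m_3 = 1*52 - 26 = 26, d_3 = (678 - 26^2)/1 = 2/1 = 2: (m_3, d_3) = (m_1, d_1) = (26, 2), so from here the quotients repeat a_1, a_2; the period length is 2.
Hence the expansion of sqrt(678) is a_0 = 26 followed by the repeating block 26, 52 (period 2).

[26; (26, 52)]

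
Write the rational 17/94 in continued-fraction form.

Run the Euclidean algorithm on 17 and 94; the successive quotients are the partial quotients a_0, a_1, ... (each step inverts the fractional part left over by the previous one):
  17 = 0*94 + 17, so a_0 = 0.
  94 = 5*17 + 9, so a_1 = 5.
  17 = 1*9 + 8, so a_2 = 1.
  9 = 1*8 + 1, so a_3 = 1.
  8 = 8*1 + 0, so a_4 = 8.
The remainder reaches 0 after 5 divisions, so the expansion has 5 partial quotients, read off in order.

[0; 5, 1, 1, 8]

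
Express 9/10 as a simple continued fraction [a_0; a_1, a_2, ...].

Run the Euclidean algorithm on 9 and 10; the successive quotients are the partial quotients a_0, a_1, ... (each step inverts the fractional part left over by the previous one):
  9 = 0*10 + 9, so a_0 = 0.
  10 = 1*9 + 1, so a_1 = 1.
  9 = 9*1 + 0, so a_2 = 9.
The remainder reaches 0 after 3 divisions, so the expansion has 3 partial quotients, read off in order.

[0; 1, 9]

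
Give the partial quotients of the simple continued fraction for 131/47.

[2; 1, 3, 1, 2, 3]

Run the Euclidean algorithm on 131 and 47; the successive quotients are the partial quotients a_0, a_1, ... (each step inverts the fractional part left over by the previous one):
  131 = 2*47 + 37, so a_0 = 2.
  47 = 1*37 + 10, so a_1 = 1.
  37 = 3*10 + 7, so a_2 = 3.
  10 = 1*7 + 3, so a_3 = 1.
  7 = 2*3 + 1, so a_4 = 2.
  3 = 3*1 + 0, so a_5 = 3.
The remainder reaches 0 after 6 divisions, so the expansion has 6 partial quotients, read off in order.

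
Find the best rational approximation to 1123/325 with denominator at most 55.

38/11

Expand x = 1123/325 as a continued fraction with the Euclidean algorithm:
  1123 = 3*325 + 148, so a_0 = 3.
  325 = 2*148 + 29, so a_1 = 2.
  148 = 5*29 + 3, so a_2 = 5.
  29 = 9*3 + 2, so a_3 = 9.
  3 = 1*2 + 1, so a_4 = 1.
  2 = 2*1 + 0, so a_5 = 2.
so x = [3; 2, 5, 9, 1, 2].
Convergents (p_i = a_i*p_{i-1} + p_{i-2}, q_i = a_i*q_{i-1} + q_{i-2} with p_{-2}=0, p_{-1}=1, q_{-2}=1, q_{-1}=0), until the denominator exceeds 55:
  i=0: a_0=3, p_0 = 3*1 + 0 = 3, q_0 = 3*0 + 1 = 1.
  i=1: a_1=2, p_1 = 2*3 + 1 = 7, q_1 = 2*1 + 0 = 2.
  i=2: a_2=5, p_2 = 5*7 + 3 = 38, q_2 = 5*2 + 1 = 11.
  i=3: a_3=9, p_3 = 9*38 + 7 = 349, q_3 = 9*11 + 2 = 101.
q_3 = 101 > 55, so the last convergent with denominator <= 55 is p_2/q_2 = 38/11.
The closest fraction with denominator <= 55 is either p_2/q_2 or the intermediate fraction (k*p_2 + p_1)/(k*q_2 + q_1) with the largest k >= 1 whose denominator stays <= 55; these approach x as k grows, and every other convergent or intermediate fraction in range is farther away.
Largest k: floor((55 - q_1)/q_2) = floor((55 - 2)/11) = 4.
That gives (4*38 + 7)/(4*11 + 2) = 159/46.
Compare the errors: |x - 38/11| = |1123*11 - 38*325|/(325*11) = 3/3575, and |x - 159/46| = |1123*46 - 159*325|/(325*46) = 17/14950.
Cross-multiplying, 3*14950 = 44850 < 60775 = 17*3575, so 3/3575 is smaller: the convergent 38/11 is closer to x than 159/46.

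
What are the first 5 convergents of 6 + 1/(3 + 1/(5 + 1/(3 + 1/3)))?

6/1, 19/3, 101/16, 322/51, 1067/169

Using the convergent recurrence p_i = a_i*p_{i-1} + p_{i-2}, q_i = a_i*q_{i-1} + q_{i-2} with p_{-2}=0, p_{-1}=1, q_{-2}=1, q_{-1}=0:
  i=0: a_0=6, p_0 = 6*1 + 0 = 6, q_0 = 6*0 + 1 = 1.
  i=1: a_1=3, p_1 = 3*6 + 1 = 19, q_1 = 3*1 + 0 = 3.
  i=2: a_2=5, p_2 = 5*19 + 6 = 101, q_2 = 5*3 + 1 = 16.
  i=3: a_3=3, p_3 = 3*101 + 19 = 322, q_3 = 3*16 + 3 = 51.
  i=4: a_4=3, p_4 = 3*322 + 101 = 1067, q_4 = 3*51 + 16 = 169.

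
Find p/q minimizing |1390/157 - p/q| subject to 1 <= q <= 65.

363/41

Expand x = 1390/157 as a continued fraction with the Euclidean algorithm:
  1390 = 8*157 + 134, so a_0 = 8.
  157 = 1*134 + 23, so a_1 = 1.
  134 = 5*23 + 19, so a_2 = 5.
  23 = 1*19 + 4, so a_3 = 1.
  19 = 4*4 + 3, so a_4 = 4.
  4 = 1*3 + 1, so a_5 = 1.
  3 = 3*1 + 0, so a_6 = 3.
so x = [8; 1, 5, 1, 4, 1, 3].
Convergents (p_i = a_i*p_{i-1} + p_{i-2}, q_i = a_i*q_{i-1} + q_{i-2} with p_{-2}=0, p_{-1}=1, q_{-2}=1, q_{-1}=0), until the denominator exceeds 65:
  i=0: a_0=8, p_0 = 8*1 + 0 = 8, q_0 = 8*0 + 1 = 1.
  i=1: a_1=1, p_1 = 1*8 + 1 = 9, q_1 = 1*1 + 0 = 1.
  i=2: a_2=5, p_2 = 5*9 + 8 = 53, q_2 = 5*1 + 1 = 6.
  i=3: a_3=1, p_3 = 1*53 + 9 = 62, q_3 = 1*6 + 1 = 7.
  i=4: a_4=4, p_4 = 4*62 + 53 = 301, q_4 = 4*7 + 6 = 34.
  i=5: a_5=1, p_5 = 1*301 + 62 = 363, q_5 = 1*34 + 7 = 41.
  i=6: a_6=3, p_6 = 3*363 + 301 = 1390, q_6 = 3*41 + 34 = 157.
q_6 = 157 > 65, so the last convergent with denominator <= 65 is p_5/q_5 = 363/41.
The closest fraction with denominator <= 65 is either p_5/q_5 or the intermediate fraction (k*p_5 + p_4)/(k*q_5 + q_4) with the largest k >= 1 whose denominator stays <= 65; these approach x as k grows, and every other convergent or intermediate fraction in range is farther away.
Largest k: floor((65 - q_4)/q_5) = floor((65 - 34)/41) = 0.
Since k = 0, no intermediate fraction beyond p_5/q_5 has denominator <= 65, so the convergent 363/41 is the closest (its error is |1390*41 - 363*157|/(157*41) = 1/6437).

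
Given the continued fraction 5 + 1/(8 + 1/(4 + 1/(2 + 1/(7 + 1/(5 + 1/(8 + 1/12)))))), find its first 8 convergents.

Using the convergent recurrence p_i = a_i*p_{i-1} + p_{i-2}, q_i = a_i*q_{i-1} + q_{i-2} with p_{-2}=0, p_{-1}=1, q_{-2}=1, q_{-1}=0:
  i=0: a_0=5, p_0 = 5*1 + 0 = 5, q_0 = 5*0 + 1 = 1.
  i=1: a_1=8, p_1 = 8*5 + 1 = 41, q_1 = 8*1 + 0 = 8.
  i=2: a_2=4, p_2 = 4*41 + 5 = 169, q_2 = 4*8 + 1 = 33.
  i=3: a_3=2, p_3 = 2*169 + 41 = 379, q_3 = 2*33 + 8 = 74.
  i=4: a_4=7, p_4 = 7*379 + 169 = 2822, q_4 = 7*74 + 33 = 551.
  i=5: a_5=5, p_5 = 5*2822 + 379 = 14489, q_5 = 5*551 + 74 = 2829.
  i=6: a_6=8, p_6 = 8*14489 + 2822 = 118734, q_6 = 8*2829 + 551 = 23183.
  i=7: a_7=12, p_7 = 12*118734 + 14489 = 1439297, q_7 = 12*23183 + 2829 = 281025.

5/1, 41/8, 169/33, 379/74, 2822/551, 14489/2829, 118734/23183, 1439297/281025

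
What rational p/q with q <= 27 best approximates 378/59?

173/27

Expand x = 378/59 as a continued fraction with the Euclidean algorithm:
  378 = 6*59 + 24, so a_0 = 6.
  59 = 2*24 + 11, so a_1 = 2.
  24 = 2*11 + 2, so a_2 = 2.
  11 = 5*2 + 1, so a_3 = 5.
  2 = 2*1 + 0, so a_4 = 2.
so x = [6; 2, 2, 5, 2].
Convergents (p_i = a_i*p_{i-1} + p_{i-2}, q_i = a_i*q_{i-1} + q_{i-2} with p_{-2}=0, p_{-1}=1, q_{-2}=1, q_{-1}=0), until the denominator exceeds 27:
  i=0: a_0=6, p_0 = 6*1 + 0 = 6, q_0 = 6*0 + 1 = 1.
  i=1: a_1=2, p_1 = 2*6 + 1 = 13, q_1 = 2*1 + 0 = 2.
  i=2: a_2=2, p_2 = 2*13 + 6 = 32, q_2 = 2*2 + 1 = 5.
  i=3: a_3=5, p_3 = 5*32 + 13 = 173, q_3 = 5*5 + 2 = 27.
  i=4: a_4=2, p_4 = 2*173 + 32 = 378, q_4 = 2*27 + 5 = 59.
q_4 = 59 > 27, so the last convergent with denominator <= 27 is p_3/q_3 = 173/27.
The closest fraction with denominator <= 27 is either p_3/q_3 or the intermediate fraction (k*p_3 + p_2)/(k*q_3 + q_2) with the largest k >= 1 whose denominator stays <= 27; these approach x as k grows, and every other convergent or intermediate fraction in range is farther away.
Largest k: floor((27 - q_2)/q_3) = floor((27 - 5)/27) = 0.
Since k = 0, no intermediate fraction beyond p_3/q_3 has denominator <= 27, so the convergent 173/27 is the closest (its error is |378*27 - 173*59|/(59*27) = 1/1593).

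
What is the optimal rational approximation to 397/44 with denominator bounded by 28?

253/28

Expand x = 397/44 as a continued fraction with the Euclidean algorithm:
  397 = 9*44 + 1, so a_0 = 9.
  44 = 44*1 + 0, so a_1 = 44.
so x = [9; 44].
Convergents (p_i = a_i*p_{i-1} + p_{i-2}, q_i = a_i*q_{i-1} + q_{i-2} with p_{-2}=0, p_{-1}=1, q_{-2}=1, q_{-1}=0), until the denominator exceeds 28:
  i=0: a_0=9, p_0 = 9*1 + 0 = 9, q_0 = 9*0 + 1 = 1.
  i=1: a_1=44, p_1 = 44*9 + 1 = 397, q_1 = 44*1 + 0 = 44.
q_1 = 44 > 28, so the last convergent with denominator <= 28 is p_0/q_0 = 9/1.
The closest fraction with denominator <= 28 is either p_0/q_0 or the intermediate fraction (k*p_0 + p_{-1})/(k*q_0 + q_{-1}) with the largest k >= 1 whose denominator stays <= 28; these approach x as k grows, and every other convergent or intermediate fraction in range is farther away.
Largest k: floor((28 - q_{-1})/q_0) = floor((28 - 0)/1) = 28 (using the seeds p_{-1} = 1, q_{-1} = 0).
That gives (28*9 + 1)/(28*1 + 0) = 253/28.
Compare the errors: |x - 9/1| = |397*1 - 9*44|/(44*1) = 1/44, and |x - 253/28| = |397*28 - 253*44|/(44*28) = 16/1232.
Cross-multiplying, 16*44 = 704 < 1232 = 1*1232, so 16/1232 is smaller: the intermediate fraction 253/28 is closer to x than 9/1.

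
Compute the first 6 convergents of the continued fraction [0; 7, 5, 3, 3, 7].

0/1, 1/7, 5/36, 16/115, 53/381, 387/2782

Using the convergent recurrence p_i = a_i*p_{i-1} + p_{i-2}, q_i = a_i*q_{i-1} + q_{i-2} with p_{-2}=0, p_{-1}=1, q_{-2}=1, q_{-1}=0:
  i=0: a_0=0, p_0 = 0*1 + 0 = 0, q_0 = 0*0 + 1 = 1.
  i=1: a_1=7, p_1 = 7*0 + 1 = 1, q_1 = 7*1 + 0 = 7.
  i=2: a_2=5, p_2 = 5*1 + 0 = 5, q_2 = 5*7 + 1 = 36.
  i=3: a_3=3, p_3 = 3*5 + 1 = 16, q_3 = 3*36 + 7 = 115.
  i=4: a_4=3, p_4 = 3*16 + 5 = 53, q_4 = 3*115 + 36 = 381.
  i=5: a_5=7, p_5 = 7*53 + 16 = 387, q_5 = 7*381 + 115 = 2782.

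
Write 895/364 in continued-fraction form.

[2; 2, 5, 1, 1, 3, 4]

Run the Euclidean algorithm on 895 and 364; the successive quotients are the partial quotients a_0, a_1, ... (each step inverts the fractional part left over by the previous one):
  895 = 2*364 + 167, so a_0 = 2.
  364 = 2*167 + 30, so a_1 = 2.
  167 = 5*30 + 17, so a_2 = 5.
  30 = 1*17 + 13, so a_3 = 1.
  17 = 1*13 + 4, so a_4 = 1.
  13 = 3*4 + 1, so a_5 = 3.
  4 = 4*1 + 0, so a_6 = 4.
The remainder reaches 0 after 7 divisions, so the expansion has 7 partial quotients, read off in order.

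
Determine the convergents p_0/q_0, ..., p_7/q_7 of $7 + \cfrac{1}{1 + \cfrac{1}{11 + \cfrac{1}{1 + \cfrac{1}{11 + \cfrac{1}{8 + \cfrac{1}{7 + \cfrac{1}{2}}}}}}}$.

7/1, 8/1, 95/12, 103/13, 1228/155, 9927/1253, 70717/8926, 151361/19105

Using the convergent recurrence p_i = a_i*p_{i-1} + p_{i-2}, q_i = a_i*q_{i-1} + q_{i-2} with p_{-2}=0, p_{-1}=1, q_{-2}=1, q_{-1}=0:
  i=0: a_0=7, p_0 = 7*1 + 0 = 7, q_0 = 7*0 + 1 = 1.
  i=1: a_1=1, p_1 = 1*7 + 1 = 8, q_1 = 1*1 + 0 = 1.
  i=2: a_2=11, p_2 = 11*8 + 7 = 95, q_2 = 11*1 + 1 = 12.
  i=3: a_3=1, p_3 = 1*95 + 8 = 103, q_3 = 1*12 + 1 = 13.
  i=4: a_4=11, p_4 = 11*103 + 95 = 1228, q_4 = 11*13 + 12 = 155.
  i=5: a_5=8, p_5 = 8*1228 + 103 = 9927, q_5 = 8*155 + 13 = 1253.
  i=6: a_6=7, p_6 = 7*9927 + 1228 = 70717, q_6 = 7*1253 + 155 = 8926.
  i=7: a_7=2, p_7 = 2*70717 + 9927 = 151361, q_7 = 2*8926 + 1253 = 19105.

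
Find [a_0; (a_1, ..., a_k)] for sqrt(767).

Write x_i = (sqrt(767) + m_i)/d_i with (m_0, d_0) = (0, 1). a_0 = floor(sqrt(767)) = 27, since 27^2 = 729 <= 767 < 784 = 28^2.
Iterate m_{i+1} = d_i*a_i - m_i, d_{i+1} = (767 - m_{i+1}^2)/d_i, a_{i+1} = floor((a_0 + m_{i+1})/d_{i+1}):
  m_1 = 1*27 - 0 = 27, d_1 = (767 - 27^2)/1 = 38/1 = 38, a_1 = floor((27 + 27)/38) = 1.
  m_2 = 38*1 - 27 = 11, d_2 = (767 - 11^2)/38 = 646/38 = 17, a_2 = floor((27 + 11)/17) = 2.
  m_3 = 17*2 - 11 = 23, d_3 = (767 - 23^2)/17 = 238/17 = 14, a_3 = floor((27 + 23)/14) = 3.
  m_4 = 14*3 - 23 = 19, d_4 = (767 - 19^2)/14 = 406/14 = 29, a_4 = floor((27 + 19)/29) = 1.
  m_5 = 29*1 - 19 = 10, d_5 = (767 - 10^2)/29 = 667/29 = 23, a_5 = floor((27 + 10)/23) = 1.
  m_6 = 23*1 - 10 = 13, d_6 = (767 - 13^2)/23 = 598/23 = 26, a_6 = floor((27 + 13)/26) = 1.
  m_7 = 26*1 - 13 = 13, d_7 = (767 - 13^2)/26 = 598/26 = 23, a_7 = floor((27 + 13)/23) = 1.
  m_8 = 23*1 - 13 = 10, d_8 = (767 - 10^2)/23 = 667/23 = 29, a_8 = floor((27 + 10)/29) = 1.
  m_9 = 29*1 - 10 = 19, d_9 = (767 - 19^2)/29 = 406/29 = 14, a_9 = floor((27 + 19)/14) = 3.
  m_10 = 14*3 - 19 = 23, d_10 = (767 - 23^2)/14 = 238/14 = 17, a_10 = floor((27 + 23)/17) = 2.
  m_11 = 17*2 - 23 = 11, d_11 = (767 - 11^2)/17 = 646/17 = 38, a_11 = floor((27 + 11)/38) = 1.
  m_12 = 38*1 - 11 = 27, d_12 = (767 - 27^2)/38 = 38/38 = 1, a_12 = floor((27 + 27)/1) = 54.
  m_13 = 1*54 - 27 = 27, d_13 = (767 - 27^2)/1 = 38/1 = 38: (m_13, d_13) = (m_1, d_1) = (27, 38), so from here the quotients repeat a_1, ..., a_12; the period length is 12.
Hence the expansion of sqrt(767) is a_0 = 27 followed by the repeating block 1, 2, 3, 1, 1, 1, 1, 1, 3, 2, 1, 54 (period 12).

[27; (1, 2, 3, 1, 1, 1, 1, 1, 3, 2, 1, 54)]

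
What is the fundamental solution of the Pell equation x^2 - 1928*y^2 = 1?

(x, y) = (483, 11)

First expand sqrt(1928) as a continued fraction. With x_i = (sqrt(1928) + m_i)/d_i and (m_0, d_0) = (0, 1): a_0 = floor(sqrt(1928)) = 43, since 43^2 = 1849 <= 1928 < 1936 = 44^2.
Iterate m_{i+1} = d_i*a_i - m_i, d_{i+1} = (1928 - m_{i+1}^2)/d_i, a_{i+1} = floor((a_0 + m_{i+1})/d_{i+1}):
  m_1 = 1*43 - 0 = 43, d_1 = (1928 - 43^2)/1 = 79/1 = 79, a_1 = floor((43 + 43)/79) = 1.
  m_2 = 79*1 - 43 = 36, d_2 = (1928 - 36^2)/79 = 632/79 = 8, a_2 = floor((43 + 36)/8) = 9.
  m_3 = 8*9 - 36 = 36, d_3 = (1928 - 36^2)/8 = 632/8 = 79, a_3 = floor((43 + 36)/79) = 1.
  m_4 = 79*1 - 36 = 43, d_4 = (1928 - 43^2)/79 = 79/79 = 1, a_4 = floor((43 + 43)/1) = 86.
  m_5 = 1*86 - 43 = 43, d_5 = (1928 - 43^2)/1 = 79/1 = 79: (m_5, d_5) = (m_1, d_1) = (43, 79), so from here the quotients repeat a_1, ..., a_4; the period length is 4.
So sqrt(1928) = [43; (1, 9, 1, 86)] with period length k = 4.
k is even, so the fundamental solution of x^2 - 1928y^2 = 1 is (p_{k-1}, q_{k-1}) = (p_3, q_3); compute convergents through index 3.
Convergents (p_i = a_i*p_{i-1} + p_{i-2}, q_i = a_i*q_{i-1} + q_{i-2} with p_{-2}=0, p_{-1}=1, q_{-2}=1, q_{-1}=0):
  i=0: a_0=43, p_0 = 43*1 + 0 = 43, q_0 = 43*0 + 1 = 1.
  i=1: a_1=1, p_1 = 1*43 + 1 = 44, q_1 = 1*1 + 0 = 1.
  i=2: a_2=9, p_2 = 9*44 + 43 = 439, q_2 = 9*1 + 1 = 10.
  i=3: a_3=1, p_3 = 1*439 + 44 = 483, q_3 = 1*10 + 1 = 11.
Check: 483^2 - 1928*11^2 = 233289 - 233288 = 1, so (x, y) = (483, 11) solves the equation, and by the theorem it is the least positive solution.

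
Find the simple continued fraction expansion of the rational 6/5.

Run the Euclidean algorithm on 6 and 5; the successive quotients are the partial quotients a_0, a_1, ... (each step inverts the fractional part left over by the previous one):
  6 = 1*5 + 1, so a_0 = 1.
  5 = 5*1 + 0, so a_1 = 5.
The remainder reaches 0 after 2 divisions, so the expansion has 2 partial quotients, read off in order.

[1; 5]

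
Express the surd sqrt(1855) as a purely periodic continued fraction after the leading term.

Write x_i = (sqrt(1855) + m_i)/d_i with (m_0, d_0) = (0, 1). a_0 = floor(sqrt(1855)) = 43, since 43^2 = 1849 <= 1855 < 1936 = 44^2.
Iterate m_{i+1} = d_i*a_i - m_i, d_{i+1} = (1855 - m_{i+1}^2)/d_i, a_{i+1} = floor((a_0 + m_{i+1})/d_{i+1}):
  m_1 = 1*43 - 0 = 43, d_1 = (1855 - 43^2)/1 = 6/1 = 6, a_1 = floor((43 + 43)/6) = 14.
  m_2 = 6*14 - 43 = 41, d_2 = (1855 - 41^2)/6 = 174/6 = 29, a_2 = floor((43 + 41)/29) = 2.
  m_3 = 29*2 - 41 = 17, d_3 = (1855 - 17^2)/29 = 1566/29 = 54, a_3 = floor((43 + 17)/54) = 1.
  m_4 = 54*1 - 17 = 37, d_4 = (1855 - 37^2)/54 = 486/54 = 9, a_4 = floor((43 + 37)/9) = 8.
  m_5 = 9*8 - 37 = 35, d_5 = (1855 - 35^2)/9 = 630/9 = 70, a_5 = floor((43 + 35)/70) = 1.
  m_6 = 70*1 - 35 = 35, d_6 = (1855 - 35^2)/70 = 630/70 = 9, a_6 = floor((43 + 35)/9) = 8.
  m_7 = 9*8 - 35 = 37, d_7 = (1855 - 37^2)/9 = 486/9 = 54, a_7 = floor((43 + 37)/54) = 1.
  m_8 = 54*1 - 37 = 17, d_8 = (1855 - 17^2)/54 = 1566/54 = 29, a_8 = floor((43 + 17)/29) = 2.
  m_9 = 29*2 - 17 = 41, d_9 = (1855 - 41^2)/29 = 174/29 = 6, a_9 = floor((43 + 41)/6) = 14.
  m_10 = 6*14 - 41 = 43, d_10 = (1855 - 43^2)/6 = 6/6 = 1, a_10 = floor((43 + 43)/1) = 86.
  m_11 = 1*86 - 43 = 43, d_11 = (1855 - 43^2)/1 = 6/1 = 6: (m_11, d_11) = (m_1, d_1) = (43, 6), so from here the quotients repeat a_1, ..., a_10; the period length is 10.
Hence the expansion of sqrt(1855) is a_0 = 43 followed by the repeating block 14, 2, 1, 8, 1, 8, 1, 2, 14, 86 (period 10).

[43; (14, 2, 1, 8, 1, 8, 1, 2, 14, 86)]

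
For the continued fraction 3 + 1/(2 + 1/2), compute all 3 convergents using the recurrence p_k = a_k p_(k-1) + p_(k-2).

Using the convergent recurrence p_i = a_i*p_{i-1} + p_{i-2}, q_i = a_i*q_{i-1} + q_{i-2} with p_{-2}=0, p_{-1}=1, q_{-2}=1, q_{-1}=0:
  i=0: a_0=3, p_0 = 3*1 + 0 = 3, q_0 = 3*0 + 1 = 1.
  i=1: a_1=2, p_1 = 2*3 + 1 = 7, q_1 = 2*1 + 0 = 2.
  i=2: a_2=2, p_2 = 2*7 + 3 = 17, q_2 = 2*2 + 1 = 5.

3/1, 7/2, 17/5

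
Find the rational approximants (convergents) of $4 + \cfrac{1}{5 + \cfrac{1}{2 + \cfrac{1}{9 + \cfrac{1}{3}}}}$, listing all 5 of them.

Using the convergent recurrence p_i = a_i*p_{i-1} + p_{i-2}, q_i = a_i*q_{i-1} + q_{i-2} with p_{-2}=0, p_{-1}=1, q_{-2}=1, q_{-1}=0:
  i=0: a_0=4, p_0 = 4*1 + 0 = 4, q_0 = 4*0 + 1 = 1.
  i=1: a_1=5, p_1 = 5*4 + 1 = 21, q_1 = 5*1 + 0 = 5.
  i=2: a_2=2, p_2 = 2*21 + 4 = 46, q_2 = 2*5 + 1 = 11.
  i=3: a_3=9, p_3 = 9*46 + 21 = 435, q_3 = 9*11 + 5 = 104.
  i=4: a_4=3, p_4 = 3*435 + 46 = 1351, q_4 = 3*104 + 11 = 323.

4/1, 21/5, 46/11, 435/104, 1351/323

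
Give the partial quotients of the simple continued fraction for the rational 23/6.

Run the Euclidean algorithm on 23 and 6; the successive quotients are the partial quotients a_0, a_1, ... (each step inverts the fractional part left over by the previous one):
  23 = 3*6 + 5, so a_0 = 3.
  6 = 1*5 + 1, so a_1 = 1.
  5 = 5*1 + 0, so a_2 = 5.
The remainder reaches 0 after 3 divisions, so the expansion has 3 partial quotients, read off in order.

[3; 1, 5]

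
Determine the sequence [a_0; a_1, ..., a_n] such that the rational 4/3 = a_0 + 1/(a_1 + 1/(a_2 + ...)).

[1; 3]

Run the Euclidean algorithm on 4 and 3; the successive quotients are the partial quotients a_0, a_1, ... (each step inverts the fractional part left over by the previous one):
  4 = 1*3 + 1, so a_0 = 1.
  3 = 3*1 + 0, so a_1 = 3.
The remainder reaches 0 after 2 divisions, so the expansion has 2 partial quotients, read off in order.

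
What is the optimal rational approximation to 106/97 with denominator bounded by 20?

12/11

Expand x = 106/97 as a continued fraction with the Euclidean algorithm:
  106 = 1*97 + 9, so a_0 = 1.
  97 = 10*9 + 7, so a_1 = 10.
  9 = 1*7 + 2, so a_2 = 1.
  7 = 3*2 + 1, so a_3 = 3.
  2 = 2*1 + 0, so a_4 = 2.
so x = [1; 10, 1, 3, 2].
Convergents (p_i = a_i*p_{i-1} + p_{i-2}, q_i = a_i*q_{i-1} + q_{i-2} with p_{-2}=0, p_{-1}=1, q_{-2}=1, q_{-1}=0), until the denominator exceeds 20:
  i=0: a_0=1, p_0 = 1*1 + 0 = 1, q_0 = 1*0 + 1 = 1.
  i=1: a_1=10, p_1 = 10*1 + 1 = 11, q_1 = 10*1 + 0 = 10.
  i=2: a_2=1, p_2 = 1*11 + 1 = 12, q_2 = 1*10 + 1 = 11.
  i=3: a_3=3, p_3 = 3*12 + 11 = 47, q_3 = 3*11 + 10 = 43.
q_3 = 43 > 20, so the last convergent with denominator <= 20 is p_2/q_2 = 12/11.
The closest fraction with denominator <= 20 is either p_2/q_2 or the intermediate fraction (k*p_2 + p_1)/(k*q_2 + q_1) with the largest k >= 1 whose denominator stays <= 20; these approach x as k grows, and every other convergent or intermediate fraction in range is farther away.
Largest k: floor((20 - q_1)/q_2) = floor((20 - 10)/11) = 0.
Since k = 0, no intermediate fraction beyond p_2/q_2 has denominator <= 20, so the convergent 12/11 is the closest (its error is |106*11 - 12*97|/(97*11) = 2/1067).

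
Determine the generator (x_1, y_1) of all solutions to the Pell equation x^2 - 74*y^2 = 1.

First expand sqrt(74) as a continued fraction. With x_i = (sqrt(74) + m_i)/d_i and (m_0, d_0) = (0, 1): a_0 = floor(sqrt(74)) = 8, since 8^2 = 64 <= 74 < 81 = 9^2.
Iterate m_{i+1} = d_i*a_i - m_i, d_{i+1} = (74 - m_{i+1}^2)/d_i, a_{i+1} = floor((a_0 + m_{i+1})/d_{i+1}):
  m_1 = 1*8 - 0 = 8, d_1 = (74 - 8^2)/1 = 10/1 = 10, a_1 = floor((8 + 8)/10) = 1.
  m_2 = 10*1 - 8 = 2, d_2 = (74 - 2^2)/10 = 70/10 = 7, a_2 = floor((8 + 2)/7) = 1.
  m_3 = 7*1 - 2 = 5, d_3 = (74 - 5^2)/7 = 49/7 = 7, a_3 = floor((8 + 5)/7) = 1.
  m_4 = 7*1 - 5 = 2, d_4 = (74 - 2^2)/7 = 70/7 = 10, a_4 = floor((8 + 2)/10) = 1.
  m_5 = 10*1 - 2 = 8, d_5 = (74 - 8^2)/10 = 10/10 = 1, a_5 = floor((8 + 8)/1) = 16.
  m_6 = 1*16 - 8 = 8, d_6 = (74 - 8^2)/1 = 10/1 = 10: (m_6, d_6) = (m_1, d_1) = (8, 10), so from here the quotients repeat a_1, ..., a_5; the period length is 5.
So sqrt(74) = [8; (1, 1, 1, 1, 16)] with period length k = 5.
k is odd, so (p_{k-1}, q_{k-1}) only solves x^2 - 74y^2 = -1 and the fundamental solution of x^2 - 74y^2 = 1 is (p_{2k-1}, q_{2k-1}) = (p_9, q_9); compute convergents through index 9, running through the period twice.
Convergents (p_i = a_i*p_{i-1} + p_{i-2}, q_i = a_i*q_{i-1} + q_{i-2} with p_{-2}=0, p_{-1}=1, q_{-2}=1, q_{-1}=0):
  i=0: a_0=8, p_0 = 8*1 + 0 = 8, q_0 = 8*0 + 1 = 1.
  i=1: a_1=1, p_1 = 1*8 + 1 = 9, q_1 = 1*1 + 0 = 1.
  i=2: a_2=1, p_2 = 1*9 + 8 = 17, q_2 = 1*1 + 1 = 2.
  i=3: a_3=1, p_3 = 1*17 + 9 = 26, q_3 = 1*2 + 1 = 3.
  i=4: a_4=1, p_4 = 1*26 + 17 = 43, q_4 = 1*3 + 2 = 5.
  i=5: a_5=16, p_5 = 16*43 + 26 = 714, q_5 = 16*5 + 3 = 83.
  i=6: a_6=1, p_6 = 1*714 + 43 = 757, q_6 = 1*83 + 5 = 88.
  i=7: a_7=1, p_7 = 1*757 + 714 = 1471, q_7 = 1*88 + 83 = 171.
  i=8: a_8=1, p_8 = 1*1471 + 757 = 2228, q_8 = 1*171 + 88 = 259.
  i=9: a_9=1, p_9 = 1*2228 + 1471 = 3699, q_9 = 1*259 + 171 = 430.
Indeed p_4^2 - 74*q_4^2 = 1849 - 1850 = -1, not +1.
Check: 3699^2 - 74*430^2 = 13682601 - 13682600 = 1, so (x, y) = (3699, 430) solves the equation, and by the theorem it is the least positive solution.

(x, y) = (3699, 430)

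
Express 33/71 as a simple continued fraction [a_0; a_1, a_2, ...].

[0; 2, 6, 1, 1, 2]

Run the Euclidean algorithm on 33 and 71; the successive quotients are the partial quotients a_0, a_1, ... (each step inverts the fractional part left over by the previous one):
  33 = 0*71 + 33, so a_0 = 0.
  71 = 2*33 + 5, so a_1 = 2.
  33 = 6*5 + 3, so a_2 = 6.
  5 = 1*3 + 2, so a_3 = 1.
  3 = 1*2 + 1, so a_4 = 1.
  2 = 2*1 + 0, so a_5 = 2.
The remainder reaches 0 after 6 divisions, so the expansion has 6 partial quotients, read off in order.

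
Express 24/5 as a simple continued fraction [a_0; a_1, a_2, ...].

Run the Euclidean algorithm on 24 and 5; the successive quotients are the partial quotients a_0, a_1, ... (each step inverts the fractional part left over by the previous one):
  24 = 4*5 + 4, so a_0 = 4.
  5 = 1*4 + 1, so a_1 = 1.
  4 = 4*1 + 0, so a_2 = 4.
The remainder reaches 0 after 3 divisions, so the expansion has 3 partial quotients, read off in order.

[4; 1, 4]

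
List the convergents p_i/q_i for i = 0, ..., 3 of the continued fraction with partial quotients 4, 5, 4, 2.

4/1, 21/5, 88/21, 197/47

Using the convergent recurrence p_i = a_i*p_{i-1} + p_{i-2}, q_i = a_i*q_{i-1} + q_{i-2} with p_{-2}=0, p_{-1}=1, q_{-2}=1, q_{-1}=0:
  i=0: a_0=4, p_0 = 4*1 + 0 = 4, q_0 = 4*0 + 1 = 1.
  i=1: a_1=5, p_1 = 5*4 + 1 = 21, q_1 = 5*1 + 0 = 5.
  i=2: a_2=4, p_2 = 4*21 + 4 = 88, q_2 = 4*5 + 1 = 21.
  i=3: a_3=2, p_3 = 2*88 + 21 = 197, q_3 = 2*21 + 5 = 47.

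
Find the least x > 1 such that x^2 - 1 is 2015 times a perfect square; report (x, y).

(x, y) = (404, 9)

First expand sqrt(2015) as a continued fraction. With x_i = (sqrt(2015) + m_i)/d_i and (m_0, d_0) = (0, 1): a_0 = floor(sqrt(2015)) = 44, since 44^2 = 1936 <= 2015 < 2025 = 45^2.
Iterate m_{i+1} = d_i*a_i - m_i, d_{i+1} = (2015 - m_{i+1}^2)/d_i, a_{i+1} = floor((a_0 + m_{i+1})/d_{i+1}):
  m_1 = 1*44 - 0 = 44, d_1 = (2015 - 44^2)/1 = 79/1 = 79, a_1 = floor((44 + 44)/79) = 1.
  m_2 = 79*1 - 44 = 35, d_2 = (2015 - 35^2)/79 = 790/79 = 10, a_2 = floor((44 + 35)/10) = 7.
  m_3 = 10*7 - 35 = 35, d_3 = (2015 - 35^2)/10 = 790/10 = 79, a_3 = floor((44 + 35)/79) = 1.
  m_4 = 79*1 - 35 = 44, d_4 = (2015 - 44^2)/79 = 79/79 = 1, a_4 = floor((44 + 44)/1) = 88.
  m_5 = 1*88 - 44 = 44, d_5 = (2015 - 44^2)/1 = 79/1 = 79: (m_5, d_5) = (m_1, d_1) = (44, 79), so from here the quotients repeat a_1, ..., a_4; the period length is 4.
So sqrt(2015) = [44; (1, 7, 1, 88)] with period length k = 4.
k is even, so the fundamental solution of x^2 - 2015y^2 = 1 is (p_{k-1}, q_{k-1}) = (p_3, q_3); compute convergents through index 3.
Convergents (p_i = a_i*p_{i-1} + p_{i-2}, q_i = a_i*q_{i-1} + q_{i-2} with p_{-2}=0, p_{-1}=1, q_{-2}=1, q_{-1}=0):
  i=0: a_0=44, p_0 = 44*1 + 0 = 44, q_0 = 44*0 + 1 = 1.
  i=1: a_1=1, p_1 = 1*44 + 1 = 45, q_1 = 1*1 + 0 = 1.
  i=2: a_2=7, p_2 = 7*45 + 44 = 359, q_2 = 7*1 + 1 = 8.
  i=3: a_3=1, p_3 = 1*359 + 45 = 404, q_3 = 1*8 + 1 = 9.
Check: 404^2 - 2015*9^2 = 163216 - 163215 = 1, so (x, y) = (404, 9) solves the equation, and by the theorem it is the least positive solution.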